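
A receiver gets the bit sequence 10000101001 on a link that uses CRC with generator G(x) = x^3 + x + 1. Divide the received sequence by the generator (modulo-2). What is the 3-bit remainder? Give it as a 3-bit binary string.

110

Modulo-2 division of 10000101001 by 1011:
  pos 0: 1000 XOR 1011 = 0011
  pos 2: 1101 XOR 1011 = 0110
  pos 3: 1100 XOR 1011 = 0111
  pos 4: 1111 XOR 1011 = 0100
  pos 5: 1000 XOR 1011 = 0011
  pos 7: 1101 XOR 1011 = 0110
Remainder = 110 (nonzero — an error is detected).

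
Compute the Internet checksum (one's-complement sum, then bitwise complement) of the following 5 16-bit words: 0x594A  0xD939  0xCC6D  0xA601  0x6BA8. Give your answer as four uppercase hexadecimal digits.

One's-complement addition (fold any carry out of bit 15 back into bit 0):
  0x594A + 0xD939 = 0x13283 → wrap carry → 0x3284
  0x3284 + 0xCC6D = 0x0FEF1
  0xFEF1 + 0xA601 = 0x1A4F2 → wrap carry → 0xA4F3
  0xA4F3 + 0x6BA8 = 0x1109B → wrap carry → 0x109C
One's-complement sum = 0x109C.
Checksum = ~0x109C & 0xFFFF = 0xEF63.

EF63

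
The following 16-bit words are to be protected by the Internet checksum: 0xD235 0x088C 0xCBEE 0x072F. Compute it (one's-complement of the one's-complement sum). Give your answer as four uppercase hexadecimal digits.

One's-complement addition (fold any carry out of bit 15 back into bit 0):
  0xD235 + 0x088C = 0x0DAC1
  0xDAC1 + 0xCBEE = 0x1A6AF → wrap carry → 0xA6B0
  0xA6B0 + 0x072F = 0x0ADDF
One's-complement sum = 0xADDF.
Checksum = ~0xADDF & 0xFFFF = 0x5220.

5220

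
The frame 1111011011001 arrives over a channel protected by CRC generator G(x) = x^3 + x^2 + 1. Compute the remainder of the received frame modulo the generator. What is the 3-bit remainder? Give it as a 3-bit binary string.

001

Modulo-2 division of 1111011011001 by 1101:
  pos 0: 1111 XOR 1101 = 0010
  pos 2: 1001 XOR 1101 = 0100
  pos 3: 1001 XOR 1101 = 0100
  pos 4: 1000 XOR 1101 = 0101
  pos 5: 1011 XOR 1101 = 0110
  pos 6: 1101 XOR 1101 = 0000
Remainder = 001 (nonzero — an error is detected).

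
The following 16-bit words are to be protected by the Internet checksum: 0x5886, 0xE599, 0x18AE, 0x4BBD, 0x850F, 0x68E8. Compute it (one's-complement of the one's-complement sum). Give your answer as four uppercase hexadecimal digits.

One's-complement addition (fold any carry out of bit 15 back into bit 0):
  0x5886 + 0xE599 = 0x13E1F → wrap carry → 0x3E20
  0x3E20 + 0x18AE = 0x056CE
  0x56CE + 0x4BBD = 0x0A28B
  0xA28B + 0x850F = 0x1279A → wrap carry → 0x279B
  0x279B + 0x68E8 = 0x09083
One's-complement sum = 0x9083.
Checksum = ~0x9083 & 0xFFFF = 0x6F7C.

6F7C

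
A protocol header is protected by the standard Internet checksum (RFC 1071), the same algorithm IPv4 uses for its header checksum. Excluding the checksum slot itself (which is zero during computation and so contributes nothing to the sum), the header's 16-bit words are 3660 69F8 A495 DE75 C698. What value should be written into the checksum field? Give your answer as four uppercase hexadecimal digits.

One's-complement addition (fold any carry out of bit 15 back into bit 0):
  0x3660 + 0x69F8 = 0x0A058
  0xA058 + 0xA495 = 0x144ED → wrap carry → 0x44EE
  0x44EE + 0xDE75 = 0x12363 → wrap carry → 0x2364
  0x2364 + 0xC698 = 0x0E9FC
One's-complement sum = 0xE9FC.
Checksum = ~0xE9FC & 0xFFFF = 0x1603.

1603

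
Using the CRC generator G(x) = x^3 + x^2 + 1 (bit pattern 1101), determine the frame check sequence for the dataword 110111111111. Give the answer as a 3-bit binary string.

101

Append 3 zeros: 110111111111000. Divide by 1101 (XOR where the leading bit is 1):
  pos 0: 1101 XOR 1101 = 0000
  pos 4: 1111 XOR 1101 = 0010
  pos 6: 1011 XOR 1101 = 0110
  pos 7: 1101 XOR 1101 = 0000
  pos 11: 1000 XOR 1101 = 0101
Remainder (last 3 bits) = 101. This is the CRC / FCS.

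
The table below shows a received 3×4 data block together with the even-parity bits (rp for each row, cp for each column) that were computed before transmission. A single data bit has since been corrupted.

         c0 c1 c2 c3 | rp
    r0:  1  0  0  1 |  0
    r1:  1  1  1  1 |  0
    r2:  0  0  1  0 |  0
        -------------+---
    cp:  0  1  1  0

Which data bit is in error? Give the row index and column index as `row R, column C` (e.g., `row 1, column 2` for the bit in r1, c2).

row 2, column 2

Recompute each row's even parity and compare to rp:
  r0: data parity 0, sent rp 0 → ok
  r1: data parity 0, sent rp 0 → ok
  r2: data parity 1, sent rp 0 → mismatch
Recompute each column's even parity and compare to cp:
  c0: data parity 0, sent cp 0 → ok
  c1: data parity 1, sent cp 1 → ok
  c2: data parity 0, sent cp 1 → mismatch
  c3: data parity 0, sent cp 0 → ok
Exactly one row (r2) and one column (c2) fail → the flipped bit is at their intersection.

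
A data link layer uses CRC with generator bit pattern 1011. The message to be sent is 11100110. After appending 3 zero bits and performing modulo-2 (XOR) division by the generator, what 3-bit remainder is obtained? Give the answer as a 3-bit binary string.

100

Append 3 zeros: 11100110000. Divide by 1011 (XOR where the leading bit is 1):
  pos 0: 1110 XOR 1011 = 0101
  pos 1: 1010 XOR 1011 = 0001
  pos 4: 1110 XOR 1011 = 0101
  pos 5: 1010 XOR 1011 = 0001
Remainder (last 3 bits) = 100. This is the CRC / FCS.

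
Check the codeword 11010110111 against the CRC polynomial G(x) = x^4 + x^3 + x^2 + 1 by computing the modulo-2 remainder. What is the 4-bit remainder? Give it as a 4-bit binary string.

Modulo-2 division of 11010110111 by 11101:
  pos 0: 11010 XOR 11101 = 00111
  pos 2: 11111 XOR 11101 = 00010
  pos 5: 10011 XOR 11101 = 01110
  pos 6: 11101 XOR 11101 = 00000
Remainder = 0000 (zero — the frame passes the CRC check).

0000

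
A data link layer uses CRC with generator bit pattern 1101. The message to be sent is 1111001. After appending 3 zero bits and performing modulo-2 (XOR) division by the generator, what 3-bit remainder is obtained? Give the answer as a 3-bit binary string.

100

Append 3 zeros: 1111001000. Divide by 1101 (XOR where the leading bit is 1):
  pos 0: 1111 XOR 1101 = 0010
  pos 2: 1000 XOR 1101 = 0101
  pos 3: 1011 XOR 1101 = 0110
  pos 4: 1100 XOR 1101 = 0001
Remainder (last 3 bits) = 100. This is the CRC / FCS.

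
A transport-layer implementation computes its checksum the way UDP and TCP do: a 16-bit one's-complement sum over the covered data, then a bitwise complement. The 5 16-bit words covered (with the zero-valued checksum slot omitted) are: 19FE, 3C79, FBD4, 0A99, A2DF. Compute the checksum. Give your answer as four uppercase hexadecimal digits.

003B

One's-complement addition (fold any carry out of bit 15 back into bit 0):
  0x19FE + 0x3C79 = 0x05677
  0x5677 + 0xFBD4 = 0x1524B → wrap carry → 0x524C
  0x524C + 0x0A99 = 0x05CE5
  0x5CE5 + 0xA2DF = 0x0FFC4
One's-complement sum = 0xFFC4.
Checksum = ~0xFFC4 & 0xFFFF = 0x003B.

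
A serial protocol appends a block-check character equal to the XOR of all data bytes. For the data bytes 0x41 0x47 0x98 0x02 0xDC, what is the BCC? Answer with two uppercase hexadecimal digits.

40

XOR the bytes together:
  start with 0x41
  0x41 ⊕ 0x47 = 0x06
  0x06 ⊕ 0x98 = 0x9E
  0x9E ⊕ 0x02 = 0x9C
  0x9C ⊕ 0xDC = 0x40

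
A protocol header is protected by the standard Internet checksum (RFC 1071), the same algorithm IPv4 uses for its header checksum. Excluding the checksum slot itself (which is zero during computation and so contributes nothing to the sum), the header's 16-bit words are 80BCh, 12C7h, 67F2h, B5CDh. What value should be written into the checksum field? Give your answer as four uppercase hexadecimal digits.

4EBC

One's-complement addition (fold any carry out of bit 15 back into bit 0):
  0x80BC + 0x12C7 = 0x09383
  0x9383 + 0x67F2 = 0x0FB75
  0xFB75 + 0xB5CD = 0x1B142 → wrap carry → 0xB143
One's-complement sum = 0xB143.
Checksum = ~0xB143 & 0xFFFF = 0x4EBC.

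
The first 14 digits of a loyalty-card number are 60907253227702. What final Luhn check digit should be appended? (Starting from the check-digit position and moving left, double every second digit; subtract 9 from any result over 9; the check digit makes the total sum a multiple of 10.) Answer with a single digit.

1

Partial digits right→left: 2 0 7 7 2 2 3 5 2 7 0 9 0 6
Double every second digit counting from the check-digit position (so the 1st, 3rd, 5th, ... of the partial from the right).
  doubled (with −9 where >9): 4 5 4 6 4 0 0 → sum 23
  kept as-is: 0 7 2 5 7 9 6 → sum 36
Total = 23 + 36 = 59.
Check digit = (10 − (59 mod 10)) mod 10 = 1.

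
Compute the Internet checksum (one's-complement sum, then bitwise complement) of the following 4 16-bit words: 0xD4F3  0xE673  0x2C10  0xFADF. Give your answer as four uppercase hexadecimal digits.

One's-complement addition (fold any carry out of bit 15 back into bit 0):
  0xD4F3 + 0xE673 = 0x1BB66 → wrap carry → 0xBB67
  0xBB67 + 0x2C10 = 0x0E777
  0xE777 + 0xFADF = 0x1E256 → wrap carry → 0xE257
One's-complement sum = 0xE257.
Checksum = ~0xE257 & 0xFFFF = 0x1DA8.

1DA8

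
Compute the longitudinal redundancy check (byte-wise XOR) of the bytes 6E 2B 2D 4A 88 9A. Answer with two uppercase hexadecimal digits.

30

XOR the bytes together:
  start with 0x6E
  0x6E ⊕ 0x2B = 0x45
  0x45 ⊕ 0x2D = 0x68
  0x68 ⊕ 0x4A = 0x22
  0x22 ⊕ 0x88 = 0xAA
  0xAA ⊕ 0x9A = 0x30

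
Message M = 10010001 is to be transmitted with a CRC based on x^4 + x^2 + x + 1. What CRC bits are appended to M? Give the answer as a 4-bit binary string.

0010

Append 4 zeros: 100100010000. Divide by 10111 (XOR where the leading bit is 1):
  pos 0: 10010 XOR 10111 = 00101
  pos 2: 10100 XOR 10111 = 00011
  pos 5: 11100 XOR 10111 = 01011
  pos 6: 10110 XOR 10111 = 00001
Remainder (last 4 bits) = 0010. This is the CRC / FCS.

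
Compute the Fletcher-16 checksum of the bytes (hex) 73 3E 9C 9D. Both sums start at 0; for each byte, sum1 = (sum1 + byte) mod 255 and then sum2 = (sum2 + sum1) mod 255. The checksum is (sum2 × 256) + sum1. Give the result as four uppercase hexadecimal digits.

Running sums (mod 255):
  after byte 0 (73): sum1=115, sum2=115
  after byte 1 (3E): sum1=177, sum2=37
  after byte 2 (9C): sum1=78, sum2=115
  after byte 3 (9D): sum1=235, sum2=95
Checksum = sum2·256 + sum1 = 95·256 + 235 = 24555 = 0x5FEB.

5FEB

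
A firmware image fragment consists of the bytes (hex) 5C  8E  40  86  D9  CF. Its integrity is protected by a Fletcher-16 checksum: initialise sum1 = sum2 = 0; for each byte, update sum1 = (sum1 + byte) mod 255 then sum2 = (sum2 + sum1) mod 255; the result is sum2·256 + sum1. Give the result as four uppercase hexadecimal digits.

0B5B

Running sums (mod 255):
  after byte 0 (5C): sum1=92, sum2=92
  after byte 1 (8E): sum1=234, sum2=71
  after byte 2 (40): sum1=43, sum2=114
  after byte 3 (86): sum1=177, sum2=36
  after byte 4 (D9): sum1=139, sum2=175
  after byte 5 (CF): sum1=91, sum2=11
Checksum = sum2·256 + sum1 = 11·256 + 91 = 2907 = 0x0B5B.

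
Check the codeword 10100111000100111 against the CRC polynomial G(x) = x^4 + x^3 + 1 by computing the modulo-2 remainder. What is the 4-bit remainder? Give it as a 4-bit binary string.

Modulo-2 division of 10100111000100111 by 11001:
  pos 0: 10100 XOR 11001 = 01101
  pos 1: 11011 XOR 11001 = 00010
  pos 4: 10110 XOR 11001 = 01111
  pos 5: 11110 XOR 11001 = 00111
  pos 7: 11101 XOR 11001 = 00100
  pos 9: 10000 XOR 11001 = 01001
  pos 10: 10011 XOR 11001 = 01010
  pos 11: 10101 XOR 11001 = 01100
  pos 12: 11001 XOR 11001 = 00000
Remainder = 0000 (zero — the frame passes the CRC check).

0000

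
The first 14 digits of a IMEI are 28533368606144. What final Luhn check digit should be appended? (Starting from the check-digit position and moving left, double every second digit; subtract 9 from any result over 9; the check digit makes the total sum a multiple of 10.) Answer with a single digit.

Partial digits right→left: 4 4 1 6 0 6 8 6 3 3 3 5 8 2
Double every second digit counting from the check-digit position (so the 1st, 3rd, 5th, ... of the partial from the right).
  doubled (with −9 where >9): 8 2 0 7 6 6 7 → sum 36
  kept as-is: 4 6 6 6 3 5 2 → sum 32
Total = 36 + 32 = 68.
Check digit = (10 − (68 mod 10)) mod 10 = 2.

2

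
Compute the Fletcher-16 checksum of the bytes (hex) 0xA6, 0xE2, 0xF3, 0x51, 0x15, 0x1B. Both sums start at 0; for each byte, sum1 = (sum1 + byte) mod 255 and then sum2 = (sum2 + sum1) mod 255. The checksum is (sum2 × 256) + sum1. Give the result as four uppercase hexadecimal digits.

Running sums (mod 255):
  after byte 0 (0xA6): sum1=166, sum2=166
  after byte 1 (0xE2): sum1=137, sum2=48
  after byte 2 (0xF3): sum1=125, sum2=173
  after byte 3 (0x51): sum1=206, sum2=124
  after byte 4 (0x15): sum1=227, sum2=96
  after byte 5 (0x1B): sum1=254, sum2=95
Checksum = sum2·256 + sum1 = 95·256 + 254 = 24574 = 0x5FFE.

5FFE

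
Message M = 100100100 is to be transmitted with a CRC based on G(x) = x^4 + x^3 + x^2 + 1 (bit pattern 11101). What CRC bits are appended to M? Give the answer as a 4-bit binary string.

1101

Append 4 zeros: 1001001000000. Divide by 11101 (XOR where the leading bit is 1):
  pos 0: 10010 XOR 11101 = 01111
  pos 1: 11110 XOR 11101 = 00011
  pos 4: 11100 XOR 11101 = 00001
  pos 8: 10000 XOR 11101 = 01101
Remainder (last 4 bits) = 1101. This is the CRC / FCS.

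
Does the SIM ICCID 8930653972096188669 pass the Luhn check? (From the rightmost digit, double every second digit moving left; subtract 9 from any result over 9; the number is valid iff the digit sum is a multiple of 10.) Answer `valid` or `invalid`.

valid

From the right, keep odd positions and double even positions (subtract 9 from any doubled value over 9):
  doubled (positions 2,4,...): 3 7 2 9 4 9 1 0 9 → sum 44
  kept (positions 1,3,...): 9 6 8 6 0 7 3 6 3 8 → sum 56
Total = 100.
100 mod 10 = 0, so the number is valid.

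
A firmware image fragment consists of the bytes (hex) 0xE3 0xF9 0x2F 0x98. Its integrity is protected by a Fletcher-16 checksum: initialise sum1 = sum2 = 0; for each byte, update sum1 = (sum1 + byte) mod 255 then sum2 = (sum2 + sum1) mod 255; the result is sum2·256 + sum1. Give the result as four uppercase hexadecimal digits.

Running sums (mod 255):
  after byte 0 (0xE3): sum1=227, sum2=227
  after byte 1 (0xF9): sum1=221, sum2=193
  after byte 2 (0x2F): sum1=13, sum2=206
  after byte 3 (0x98): sum1=165, sum2=116
Checksum = sum2·256 + sum1 = 116·256 + 165 = 29861 = 0x74A5.

74A5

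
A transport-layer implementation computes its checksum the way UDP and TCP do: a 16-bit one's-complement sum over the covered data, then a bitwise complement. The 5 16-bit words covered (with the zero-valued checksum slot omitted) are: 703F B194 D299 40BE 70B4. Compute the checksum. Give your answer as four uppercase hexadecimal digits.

One's-complement addition (fold any carry out of bit 15 back into bit 0):
  0x703F + 0xB194 = 0x121D3 → wrap carry → 0x21D4
  0x21D4 + 0xD299 = 0x0F46D
  0xF46D + 0x40BE = 0x1352B → wrap carry → 0x352C
  0x352C + 0x70B4 = 0x0A5E0
One's-complement sum = 0xA5E0.
Checksum = ~0xA5E0 & 0xFFFF = 0x5A1F.

5A1F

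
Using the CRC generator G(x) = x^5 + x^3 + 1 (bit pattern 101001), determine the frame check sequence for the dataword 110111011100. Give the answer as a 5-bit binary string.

Append 5 zeros: 11011101110000000. Divide by 101001 (XOR where the leading bit is 1):
  pos 0: 110111 XOR 101001 = 011110
  pos 1: 111100 XOR 101001 = 010101
  pos 2: 101011 XOR 101001 = 000010
  pos 6: 101100 XOR 101001 = 000101
  pos 9: 101000 XOR 101001 = 000001
Remainder (last 5 bits) = 00100. This is the CRC / FCS.

00100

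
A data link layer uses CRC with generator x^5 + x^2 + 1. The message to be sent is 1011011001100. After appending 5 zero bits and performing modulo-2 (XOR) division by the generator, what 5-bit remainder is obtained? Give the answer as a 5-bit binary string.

00001

Append 5 zeros: 101101100110000000. Divide by 100101 (XOR where the leading bit is 1):
  pos 0: 101101 XOR 100101 = 001000
  pos 2: 100010 XOR 100101 = 000111
  pos 5: 111011 XOR 100101 = 011110
  pos 6: 111100 XOR 100101 = 011001
  pos 7: 110010 XOR 100101 = 010111
  pos 8: 101110 XOR 100101 = 001011
  pos 10: 101100 XOR 100101 = 001001
  pos 12: 100100 XOR 100101 = 000001
Remainder (last 5 bits) = 00001. This is the CRC / FCS.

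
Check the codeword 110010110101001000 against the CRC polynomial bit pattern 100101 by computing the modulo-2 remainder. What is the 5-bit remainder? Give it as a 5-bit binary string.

01101

Modulo-2 division of 110010110101001000 by 100101:
  pos 0: 110010 XOR 100101 = 010111
  pos 1: 101111 XOR 100101 = 001010
  pos 3: 101010 XOR 100101 = 001111
  pos 5: 111110 XOR 100101 = 011011
  pos 6: 110111 XOR 100101 = 010010
  pos 7: 100100 XOR 100101 = 000001
  pos 12: 101000 XOR 100101 = 001101
Remainder = 01101 (nonzero — an error is detected).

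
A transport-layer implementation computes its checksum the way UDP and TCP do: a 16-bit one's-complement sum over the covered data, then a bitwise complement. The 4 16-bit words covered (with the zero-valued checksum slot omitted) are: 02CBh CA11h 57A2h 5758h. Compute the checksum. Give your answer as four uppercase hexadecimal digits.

One's-complement addition (fold any carry out of bit 15 back into bit 0):
  0x02CB + 0xCA11 = 0x0CCDC
  0xCCDC + 0x57A2 = 0x1247E → wrap carry → 0x247F
  0x247F + 0x5758 = 0x07BD7
One's-complement sum = 0x7BD7.
Checksum = ~0x7BD7 & 0xFFFF = 0x8428.

8428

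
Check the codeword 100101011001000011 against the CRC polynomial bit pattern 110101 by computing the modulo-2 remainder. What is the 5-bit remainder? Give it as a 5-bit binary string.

Modulo-2 division of 100101011001000011 by 110101:
  pos 0: 100101 XOR 110101 = 010000
  pos 1: 100000 XOR 110101 = 010101
  pos 2: 101011 XOR 110101 = 011110
  pos 3: 111101 XOR 110101 = 001000
  pos 5: 100000 XOR 110101 = 010101
  pos 6: 101011 XOR 110101 = 011110
  pos 7: 111100 XOR 110101 = 001001
  pos 9: 100100 XOR 110101 = 010001
  pos 10: 100010 XOR 110101 = 010111
  pos 11: 101111 XOR 110101 = 011010
  pos 12: 110101 XOR 110101 = 000000
Remainder = 00000 (zero — the frame passes the CRC check).

00000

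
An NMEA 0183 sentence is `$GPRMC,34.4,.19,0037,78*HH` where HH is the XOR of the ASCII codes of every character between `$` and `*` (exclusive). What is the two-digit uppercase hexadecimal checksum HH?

XOR the ASCII codes of the payload characters:
  'G' = 0x47 → acc = 0x47
  'P' = 0x50 → acc = 0x17
  'R' = 0x52 → acc = 0x45
  'M' = 0x4D → acc = 0x08
  'C' = 0x43 → acc = 0x4B
  ',' = 0x2C → acc = 0x67
  '3' = 0x33 → acc = 0x54
  '4' = 0x34 → acc = 0x60
  '.' = 0x2E → acc = 0x4E
  '4' = 0x34 → acc = 0x7A
  ',' = 0x2C → acc = 0x56
  '.' = 0x2E → acc = 0x78
  '1' = 0x31 → acc = 0x49
  '9' = 0x39 → acc = 0x70
  ',' = 0x2C → acc = 0x5C
  '0' = 0x30 → acc = 0x6C
  '0' = 0x30 → acc = 0x5C
  '3' = 0x33 → acc = 0x6F
  '7' = 0x37 → acc = 0x58
  ',' = 0x2C → acc = 0x74
  '7' = 0x37 → acc = 0x43
  '8' = 0x38 → acc = 0x7B
Checksum = 0x7B.

7B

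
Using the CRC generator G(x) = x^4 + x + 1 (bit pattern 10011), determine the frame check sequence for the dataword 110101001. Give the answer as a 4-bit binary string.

0011

Append 4 zeros: 1101010010000. Divide by 10011 (XOR where the leading bit is 1):
  pos 0: 11010 XOR 10011 = 01001
  pos 1: 10011 XOR 10011 = 00000
  pos 8: 10000 XOR 10011 = 00011
Remainder (last 4 bits) = 0011. This is the CRC / FCS.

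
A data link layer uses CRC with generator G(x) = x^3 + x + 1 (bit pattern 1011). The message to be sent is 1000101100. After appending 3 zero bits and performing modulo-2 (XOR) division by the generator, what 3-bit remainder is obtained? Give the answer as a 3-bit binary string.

Append 3 zeros: 1000101100000. Divide by 1011 (XOR where the leading bit is 1):
  pos 0: 1000 XOR 1011 = 0011
  pos 2: 1110 XOR 1011 = 0101
  pos 3: 1011 XOR 1011 = 0000
  pos 7: 1000 XOR 1011 = 0011
  pos 9: 1100 XOR 1011 = 0111
Remainder (last 3 bits) = 111. This is the CRC / FCS.

111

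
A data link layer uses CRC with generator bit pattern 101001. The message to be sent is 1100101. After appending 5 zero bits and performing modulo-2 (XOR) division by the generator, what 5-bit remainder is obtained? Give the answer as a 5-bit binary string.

Append 5 zeros: 110010100000. Divide by 101001 (XOR where the leading bit is 1):
  pos 0: 110010 XOR 101001 = 011011
  pos 1: 110111 XOR 101001 = 011110
  pos 2: 111100 XOR 101001 = 010101
  pos 3: 101010 XOR 101001 = 000011
Remainder (last 5 bits) = 11000. This is the CRC / FCS.

11000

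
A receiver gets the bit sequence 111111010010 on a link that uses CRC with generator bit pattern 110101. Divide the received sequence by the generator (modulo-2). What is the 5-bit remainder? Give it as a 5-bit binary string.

Modulo-2 division of 111111010010 by 110101:
  pos 0: 111111 XOR 110101 = 001010
  pos 2: 101001 XOR 110101 = 011100
  pos 3: 111000 XOR 110101 = 001101
  pos 5: 110101 XOR 110101 = 000000
Remainder = 00000 (zero — the frame passes the CRC check).

00000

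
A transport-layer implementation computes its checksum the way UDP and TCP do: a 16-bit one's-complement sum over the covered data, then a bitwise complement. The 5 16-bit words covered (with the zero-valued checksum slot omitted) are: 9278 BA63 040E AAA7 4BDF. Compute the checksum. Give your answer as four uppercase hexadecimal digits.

B88E

One's-complement addition (fold any carry out of bit 15 back into bit 0):
  0x9278 + 0xBA63 = 0x14CDB → wrap carry → 0x4CDC
  0x4CDC + 0x040E = 0x050EA
  0x50EA + 0xAAA7 = 0x0FB91
  0xFB91 + 0x4BDF = 0x14770 → wrap carry → 0x4771
One's-complement sum = 0x4771.
Checksum = ~0x4771 & 0xFFFF = 0xB88E.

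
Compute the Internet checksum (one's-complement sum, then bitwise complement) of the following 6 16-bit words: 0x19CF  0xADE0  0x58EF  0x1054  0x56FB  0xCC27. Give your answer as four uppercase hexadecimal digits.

ABE9

One's-complement addition (fold any carry out of bit 15 back into bit 0):
  0x19CF + 0xADE0 = 0x0C7AF
  0xC7AF + 0x58EF = 0x1209E → wrap carry → 0x209F
  0x209F + 0x1054 = 0x030F3
  0x30F3 + 0x56FB = 0x087EE
  0x87EE + 0xCC27 = 0x15415 → wrap carry → 0x5416
One's-complement sum = 0x5416.
Checksum = ~0x5416 & 0xFFFF = 0xABE9.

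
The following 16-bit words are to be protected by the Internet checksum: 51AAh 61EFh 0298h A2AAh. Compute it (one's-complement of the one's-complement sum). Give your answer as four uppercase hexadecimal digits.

A723

One's-complement addition (fold any carry out of bit 15 back into bit 0):
  0x51AA + 0x61EF = 0x0B399
  0xB399 + 0x0298 = 0x0B631
  0xB631 + 0xA2AA = 0x158DB → wrap carry → 0x58DC
One's-complement sum = 0x58DC.
Checksum = ~0x58DC & 0xFFFF = 0xA723.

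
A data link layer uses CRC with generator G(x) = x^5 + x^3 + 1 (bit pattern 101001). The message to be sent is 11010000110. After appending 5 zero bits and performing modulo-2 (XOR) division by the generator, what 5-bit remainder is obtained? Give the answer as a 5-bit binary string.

Append 5 zeros: 1101000011000000. Divide by 101001 (XOR where the leading bit is 1):
  pos 0: 110100 XOR 101001 = 011101
  pos 1: 111010 XOR 101001 = 010011
  pos 2: 100110 XOR 101001 = 001111
  pos 4: 111111 XOR 101001 = 010110
  pos 5: 101100 XOR 101001 = 000101
  pos 8: 101000 XOR 101001 = 000001
Remainder (last 5 bits) = 00100. This is the CRC / FCS.

00100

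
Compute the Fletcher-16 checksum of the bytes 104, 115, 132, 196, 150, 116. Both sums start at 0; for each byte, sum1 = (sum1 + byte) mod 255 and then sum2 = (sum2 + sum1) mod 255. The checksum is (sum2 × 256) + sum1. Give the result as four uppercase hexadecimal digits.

Running sums (mod 255):
  after byte 0 (104): sum1=104, sum2=104
  after byte 1 (115): sum1=219, sum2=68
  after byte 2 (132): sum1=96, sum2=164
  after byte 3 (196): sum1=37, sum2=201
  after byte 4 (150): sum1=187, sum2=133
  after byte 5 (116): sum1=48, sum2=181
Checksum = sum2·256 + sum1 = 181·256 + 48 = 46384 = 0xB530.

B530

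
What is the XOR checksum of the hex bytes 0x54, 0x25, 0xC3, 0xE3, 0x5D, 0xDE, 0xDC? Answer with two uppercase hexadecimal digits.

XOR the bytes together:
  start with 0x54
  0x54 ⊕ 0x25 = 0x71
  0x71 ⊕ 0xC3 = 0xB2
  0xB2 ⊕ 0xE3 = 0x51
  0x51 ⊕ 0x5D = 0x0C
  0x0C ⊕ 0xDE = 0xD2
  0xD2 ⊕ 0xDC = 0x0E

0E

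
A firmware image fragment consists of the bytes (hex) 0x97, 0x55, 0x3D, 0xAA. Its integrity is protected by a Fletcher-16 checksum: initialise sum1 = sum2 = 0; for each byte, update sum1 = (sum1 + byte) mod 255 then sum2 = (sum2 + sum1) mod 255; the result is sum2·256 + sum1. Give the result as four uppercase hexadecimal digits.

Running sums (mod 255):
  after byte 0 (0x97): sum1=151, sum2=151
  after byte 1 (0x55): sum1=236, sum2=132
  after byte 2 (0x3D): sum1=42, sum2=174
  after byte 3 (0xAA): sum1=212, sum2=131
Checksum = sum2·256 + sum1 = 131·256 + 212 = 33748 = 0x83D4.

83D4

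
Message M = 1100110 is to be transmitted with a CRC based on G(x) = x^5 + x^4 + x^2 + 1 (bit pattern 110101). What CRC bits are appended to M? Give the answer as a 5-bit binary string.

11101

Append 5 zeros: 110011000000. Divide by 110101 (XOR where the leading bit is 1):
  pos 0: 110011 XOR 110101 = 000110
  pos 3: 110000 XOR 110101 = 000101
  pos 6: 101000 XOR 110101 = 011101
Remainder (last 5 bits) = 11101. This is the CRC / FCS.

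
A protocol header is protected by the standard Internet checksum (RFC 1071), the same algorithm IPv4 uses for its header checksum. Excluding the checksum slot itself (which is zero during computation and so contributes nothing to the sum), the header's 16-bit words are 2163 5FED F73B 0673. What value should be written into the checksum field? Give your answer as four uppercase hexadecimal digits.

8100

One's-complement addition (fold any carry out of bit 15 back into bit 0):
  0x2163 + 0x5FED = 0x08150
  0x8150 + 0xF73B = 0x1788B → wrap carry → 0x788C
  0x788C + 0x0673 = 0x07EFF
One's-complement sum = 0x7EFF.
Checksum = ~0x7EFF & 0xFFFF = 0x8100.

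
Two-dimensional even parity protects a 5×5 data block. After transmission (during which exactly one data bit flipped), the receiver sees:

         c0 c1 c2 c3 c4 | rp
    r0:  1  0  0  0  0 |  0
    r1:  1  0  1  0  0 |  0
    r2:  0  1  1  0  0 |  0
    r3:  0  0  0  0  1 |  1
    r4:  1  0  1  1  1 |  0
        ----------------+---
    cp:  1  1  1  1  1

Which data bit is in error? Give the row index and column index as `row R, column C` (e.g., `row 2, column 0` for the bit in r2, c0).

Recompute each row's even parity and compare to rp:
  r0: data parity 1, sent rp 0 → mismatch
  r1: data parity 0, sent rp 0 → ok
  r2: data parity 0, sent rp 0 → ok
  r3: data parity 1, sent rp 1 → ok
  r4: data parity 0, sent rp 0 → ok
Recompute each column's even parity and compare to cp:
  c0: data parity 1, sent cp 1 → ok
  c1: data parity 1, sent cp 1 → ok
  c2: data parity 1, sent cp 1 → ok
  c3: data parity 1, sent cp 1 → ok
  c4: data parity 0, sent cp 1 → mismatch
Exactly one row (r0) and one column (c4) fail → the flipped bit is at their intersection.

row 0, column 4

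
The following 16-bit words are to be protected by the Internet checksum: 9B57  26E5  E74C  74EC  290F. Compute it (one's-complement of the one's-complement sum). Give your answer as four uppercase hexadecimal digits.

B87A

One's-complement addition (fold any carry out of bit 15 back into bit 0):
  0x9B57 + 0x26E5 = 0x0C23C
  0xC23C + 0xE74C = 0x1A988 → wrap carry → 0xA989
  0xA989 + 0x74EC = 0x11E75 → wrap carry → 0x1E76
  0x1E76 + 0x290F = 0x04785
One's-complement sum = 0x4785.
Checksum = ~0x4785 & 0xFFFF = 0xB87A.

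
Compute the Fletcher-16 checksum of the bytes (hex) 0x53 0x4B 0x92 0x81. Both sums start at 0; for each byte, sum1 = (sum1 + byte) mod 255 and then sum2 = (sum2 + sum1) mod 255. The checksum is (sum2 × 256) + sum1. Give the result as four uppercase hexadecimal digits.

Running sums (mod 255):
  after byte 0 (0x53): sum1=83, sum2=83
  after byte 1 (0x4B): sum1=158, sum2=241
  after byte 2 (0x92): sum1=49, sum2=35
  after byte 3 (0x81): sum1=178, sum2=213
Checksum = sum2·256 + sum1 = 213·256 + 178 = 54706 = 0xD5B2.

D5B2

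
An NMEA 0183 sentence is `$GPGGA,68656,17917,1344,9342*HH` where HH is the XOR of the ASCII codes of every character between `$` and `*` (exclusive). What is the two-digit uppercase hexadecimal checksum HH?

5A

XOR the ASCII codes of the payload characters:
  'G' = 0x47 → acc = 0x47
  'P' = 0x50 → acc = 0x17
  'G' = 0x47 → acc = 0x50
  'G' = 0x47 → acc = 0x17
  'A' = 0x41 → acc = 0x56
  ',' = 0x2C → acc = 0x7A
  '6' = 0x36 → acc = 0x4C
  '8' = 0x38 → acc = 0x74
  '6' = 0x36 → acc = 0x42
  '5' = 0x35 → acc = 0x77
  '6' = 0x36 → acc = 0x41
  ',' = 0x2C → acc = 0x6D
  '1' = 0x31 → acc = 0x5C
  '7' = 0x37 → acc = 0x6B
  '9' = 0x39 → acc = 0x52
  '1' = 0x31 → acc = 0x63
  '7' = 0x37 → acc = 0x54
  ',' = 0x2C → acc = 0x78
  '1' = 0x31 → acc = 0x49
  '3' = 0x33 → acc = 0x7A
  '4' = 0x34 → acc = 0x4E
  '4' = 0x34 → acc = 0x7A
  ',' = 0x2C → acc = 0x56
  '9' = 0x39 → acc = 0x6F
  '3' = 0x33 → acc = 0x5C
  '4' = 0x34 → acc = 0x68
  '2' = 0x32 → acc = 0x5A
Checksum = 0x5A.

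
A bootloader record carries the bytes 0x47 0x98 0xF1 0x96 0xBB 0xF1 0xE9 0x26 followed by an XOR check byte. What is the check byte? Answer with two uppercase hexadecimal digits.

XOR the bytes together:
  start with 0x47
  0x47 ⊕ 0x98 = 0xDF
  0xDF ⊕ 0xF1 = 0x2E
  0x2E ⊕ 0x96 = 0xB8
  0xB8 ⊕ 0xBB = 0x03
  0x03 ⊕ 0xF1 = 0xF2
  0xF2 ⊕ 0xE9 = 0x1B
  0x1B ⊕ 0x26 = 0x3D

3D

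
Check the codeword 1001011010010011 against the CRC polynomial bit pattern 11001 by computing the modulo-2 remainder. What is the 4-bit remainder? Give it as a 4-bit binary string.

Modulo-2 division of 1001011010010011 by 11001:
  pos 0: 10010 XOR 11001 = 01011
  pos 1: 10111 XOR 11001 = 01110
  pos 2: 11101 XOR 11001 = 00100
  pos 4: 10001 XOR 11001 = 01000
  pos 5: 10000 XOR 11001 = 01001
  pos 6: 10010 XOR 11001 = 01011
  pos 7: 10111 XOR 11001 = 01110
  pos 8: 11100 XOR 11001 = 00101
  pos 10: 10101 XOR 11001 = 01100
  pos 11: 11001 XOR 11001 = 00000
Remainder = 0000 (zero — the frame passes the CRC check).

0000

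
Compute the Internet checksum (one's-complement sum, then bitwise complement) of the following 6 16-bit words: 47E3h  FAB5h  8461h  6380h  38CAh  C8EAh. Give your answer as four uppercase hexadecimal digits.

One's-complement addition (fold any carry out of bit 15 back into bit 0):
  0x47E3 + 0xFAB5 = 0x14298 → wrap carry → 0x4299
  0x4299 + 0x8461 = 0x0C6FA
  0xC6FA + 0x6380 = 0x12A7A → wrap carry → 0x2A7B
  0x2A7B + 0x38CA = 0x06345
  0x6345 + 0xC8EA = 0x12C2F → wrap carry → 0x2C30
One's-complement sum = 0x2C30.
Checksum = ~0x2C30 & 0xFFFF = 0xD3CF.

D3CF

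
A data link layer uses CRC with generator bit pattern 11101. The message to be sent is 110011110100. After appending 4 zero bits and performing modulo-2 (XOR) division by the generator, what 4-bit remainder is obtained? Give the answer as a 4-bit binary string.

1110

Append 4 zeros: 1100111101000000. Divide by 11101 (XOR where the leading bit is 1):
  pos 0: 11001 XOR 11101 = 00100
  pos 2: 10011 XOR 11101 = 01110
  pos 3: 11101 XOR 11101 = 00000
  pos 9: 10000 XOR 11101 = 01101
  pos 10: 11010 XOR 11101 = 00111
Remainder (last 4 bits) = 1110. This is the CRC / FCS.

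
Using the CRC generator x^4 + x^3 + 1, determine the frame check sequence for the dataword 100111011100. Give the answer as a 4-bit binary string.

0011

Append 4 zeros: 1001110111000000. Divide by 11001 (XOR where the leading bit is 1):
  pos 0: 10011 XOR 11001 = 01010
  pos 1: 10101 XOR 11001 = 01100
  pos 2: 11000 XOR 11001 = 00001
  pos 6: 11110 XOR 11001 = 00111
  pos 8: 11100 XOR 11001 = 00101
  pos 10: 10100 XOR 11001 = 01101
  pos 11: 11010 XOR 11001 = 00011
Remainder (last 4 bits) = 0011. This is the CRC / FCS.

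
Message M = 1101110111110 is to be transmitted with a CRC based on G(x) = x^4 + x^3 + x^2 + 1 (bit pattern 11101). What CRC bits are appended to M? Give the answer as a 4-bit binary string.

Append 4 zeros: 11011101111100000. Divide by 11101 (XOR where the leading bit is 1):
  pos 0: 11011 XOR 11101 = 00110
  pos 2: 11010 XOR 11101 = 00111
  pos 4: 11111 XOR 11101 = 00010
  pos 7: 10111 XOR 11101 = 01010
  pos 8: 10100 XOR 11101 = 01001
  pos 9: 10010 XOR 11101 = 01111
  pos 10: 11110 XOR 11101 = 00011
Remainder (last 4 bits) = 1100. This is the CRC / FCS.

1100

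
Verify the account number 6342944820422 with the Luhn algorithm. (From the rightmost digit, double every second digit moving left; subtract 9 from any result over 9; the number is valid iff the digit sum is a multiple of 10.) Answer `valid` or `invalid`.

valid

From the right, keep odd positions and double even positions (subtract 9 from any doubled value over 9):
  doubled (positions 2,4,...): 4 0 7 8 4 6 → sum 29
  kept (positions 1,3,...): 2 4 2 4 9 4 6 → sum 31
Total = 60.
60 mod 10 = 0, so the number is valid.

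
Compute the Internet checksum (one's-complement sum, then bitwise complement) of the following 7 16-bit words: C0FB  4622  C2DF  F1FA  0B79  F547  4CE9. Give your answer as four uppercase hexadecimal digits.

One's-complement addition (fold any carry out of bit 15 back into bit 0):
  0xC0FB + 0x4622 = 0x1071D → wrap carry → 0x071E
  0x071E + 0xC2DF = 0x0C9FD
  0xC9FD + 0xF1FA = 0x1BBF7 → wrap carry → 0xBBF8
  0xBBF8 + 0x0B79 = 0x0C771
  0xC771 + 0xF547 = 0x1BCB8 → wrap carry → 0xBCB9
  0xBCB9 + 0x4CE9 = 0x109A2 → wrap carry → 0x09A3
One's-complement sum = 0x09A3.
Checksum = ~0x09A3 & 0xFFFF = 0xF65C.

F65C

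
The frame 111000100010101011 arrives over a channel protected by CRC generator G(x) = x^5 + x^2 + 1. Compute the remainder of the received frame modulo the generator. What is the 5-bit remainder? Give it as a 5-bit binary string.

01010

Modulo-2 division of 111000100010101011 by 100101:
  pos 0: 111000 XOR 100101 = 011101
  pos 1: 111011 XOR 100101 = 011110
  pos 2: 111100 XOR 100101 = 011001
  pos 3: 110010 XOR 100101 = 010111
  pos 4: 101110 XOR 100101 = 001011
  pos 6: 101110 XOR 100101 = 001011
  pos 8: 101110 XOR 100101 = 001011
  pos 10: 101110 XOR 100101 = 001011
  pos 12: 101111 XOR 100101 = 001010
Remainder = 01010 (nonzero — an error is detected).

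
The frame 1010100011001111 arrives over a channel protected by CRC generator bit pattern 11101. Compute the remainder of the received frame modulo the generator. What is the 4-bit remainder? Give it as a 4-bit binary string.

Modulo-2 division of 1010100011001111 by 11101:
  pos 0: 10101 XOR 11101 = 01000
  pos 1: 10000 XOR 11101 = 01101
  pos 2: 11010 XOR 11101 = 00111
  pos 4: 11101 XOR 11101 = 00000
  pos 9: 10011 XOR 11101 = 01110
  pos 10: 11101 XOR 11101 = 00000
Remainder = 0001 (nonzero — an error is detected).

0001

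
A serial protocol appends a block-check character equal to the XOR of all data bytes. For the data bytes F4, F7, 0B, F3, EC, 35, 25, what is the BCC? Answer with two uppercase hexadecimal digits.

XOR the bytes together:
  start with 0xF4
  0xF4 ⊕ 0xF7 = 0x03
  0x03 ⊕ 0x0B = 0x08
  0x08 ⊕ 0xF3 = 0xFB
  0xFB ⊕ 0xEC = 0x17
  0x17 ⊕ 0x35 = 0x22
  0x22 ⊕ 0x25 = 0x07

07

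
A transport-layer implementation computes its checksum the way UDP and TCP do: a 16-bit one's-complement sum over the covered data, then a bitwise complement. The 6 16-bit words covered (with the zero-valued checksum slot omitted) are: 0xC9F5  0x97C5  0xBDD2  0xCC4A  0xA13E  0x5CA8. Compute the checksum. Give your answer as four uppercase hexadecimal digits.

One's-complement addition (fold any carry out of bit 15 back into bit 0):
  0xC9F5 + 0x97C5 = 0x161BA → wrap carry → 0x61BB
  0x61BB + 0xBDD2 = 0x11F8D → wrap carry → 0x1F8E
  0x1F8E + 0xCC4A = 0x0EBD8
  0xEBD8 + 0xA13E = 0x18D16 → wrap carry → 0x8D17
  0x8D17 + 0x5CA8 = 0x0E9BF
One's-complement sum = 0xE9BF.
Checksum = ~0xE9BF & 0xFFFF = 0x1640.

1640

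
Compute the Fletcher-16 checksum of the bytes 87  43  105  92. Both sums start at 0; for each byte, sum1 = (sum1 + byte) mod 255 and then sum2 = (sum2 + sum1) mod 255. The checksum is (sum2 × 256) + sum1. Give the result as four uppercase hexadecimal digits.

Running sums (mod 255):
  after byte 0 (87): sum1=87, sum2=87
  after byte 1 (43): sum1=130, sum2=217
  after byte 2 (105): sum1=235, sum2=197
  after byte 3 (92): sum1=72, sum2=14
Checksum = sum2·256 + sum1 = 14·256 + 72 = 3656 = 0x0E48.

0E48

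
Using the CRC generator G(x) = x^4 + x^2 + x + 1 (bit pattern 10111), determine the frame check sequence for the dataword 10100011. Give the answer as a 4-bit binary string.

1010

Append 4 zeros: 101000110000. Divide by 10111 (XOR where the leading bit is 1):
  pos 0: 10100 XOR 10111 = 00011
  pos 3: 11011 XOR 10111 = 01100
  pos 4: 11000 XOR 10111 = 01111
  pos 5: 11110 XOR 10111 = 01001
  pos 6: 10010 XOR 10111 = 00101
Remainder (last 4 bits) = 1010. This is the CRC / FCS.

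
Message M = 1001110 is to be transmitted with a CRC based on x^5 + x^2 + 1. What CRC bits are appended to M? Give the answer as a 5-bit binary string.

10100

Append 5 zeros: 100111000000. Divide by 100101 (XOR where the leading bit is 1):
  pos 0: 100111 XOR 100101 = 000010
  pos 4: 100000 XOR 100101 = 000101
Remainder (last 5 bits) = 10100. This is the CRC / FCS.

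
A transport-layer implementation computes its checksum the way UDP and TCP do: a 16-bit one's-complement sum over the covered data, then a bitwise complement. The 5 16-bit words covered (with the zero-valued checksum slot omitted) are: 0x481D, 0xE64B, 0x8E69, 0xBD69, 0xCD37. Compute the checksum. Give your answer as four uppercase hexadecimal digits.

B88B

One's-complement addition (fold any carry out of bit 15 back into bit 0):
  0x481D + 0xE64B = 0x12E68 → wrap carry → 0x2E69
  0x2E69 + 0x8E69 = 0x0BCD2
  0xBCD2 + 0xBD69 = 0x17A3B → wrap carry → 0x7A3C
  0x7A3C + 0xCD37 = 0x14773 → wrap carry → 0x4774
One's-complement sum = 0x4774.
Checksum = ~0x4774 & 0xFFFF = 0xB88B.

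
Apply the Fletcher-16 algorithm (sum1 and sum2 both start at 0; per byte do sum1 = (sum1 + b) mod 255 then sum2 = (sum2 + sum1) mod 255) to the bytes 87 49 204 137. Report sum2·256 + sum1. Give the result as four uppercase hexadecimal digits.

Running sums (mod 255):
  after byte 0 (87): sum1=87, sum2=87
  after byte 1 (49): sum1=136, sum2=223
  after byte 2 (204): sum1=85, sum2=53
  after byte 3 (137): sum1=222, sum2=20
Checksum = sum2·256 + sum1 = 20·256 + 222 = 5342 = 0x14DE.

14DE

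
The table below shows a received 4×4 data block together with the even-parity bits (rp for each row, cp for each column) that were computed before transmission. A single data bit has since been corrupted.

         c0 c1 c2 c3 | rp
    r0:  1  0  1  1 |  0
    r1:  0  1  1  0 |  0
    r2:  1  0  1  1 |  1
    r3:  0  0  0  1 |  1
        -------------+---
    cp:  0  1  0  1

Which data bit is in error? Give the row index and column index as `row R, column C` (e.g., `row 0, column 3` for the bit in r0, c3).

Recompute each row's even parity and compare to rp:
  r0: data parity 1, sent rp 0 → mismatch
  r1: data parity 0, sent rp 0 → ok
  r2: data parity 1, sent rp 1 → ok
  r3: data parity 1, sent rp 1 → ok
Recompute each column's even parity and compare to cp:
  c0: data parity 0, sent cp 0 → ok
  c1: data parity 1, sent cp 1 → ok
  c2: data parity 1, sent cp 0 → mismatch
  c3: data parity 1, sent cp 1 → ok
Exactly one row (r0) and one column (c2) fail → the flipped bit is at their intersection.

row 0, column 2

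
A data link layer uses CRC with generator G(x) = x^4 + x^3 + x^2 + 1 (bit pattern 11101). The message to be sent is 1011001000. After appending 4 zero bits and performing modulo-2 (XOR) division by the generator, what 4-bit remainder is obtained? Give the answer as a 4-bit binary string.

Append 4 zeros: 10110010000000. Divide by 11101 (XOR where the leading bit is 1):
  pos 0: 10110 XOR 11101 = 01011
  pos 1: 10110 XOR 11101 = 01011
  pos 2: 10111 XOR 11101 = 01010
  pos 3: 10100 XOR 11101 = 01001
  pos 4: 10010 XOR 11101 = 01111
  pos 5: 11110 XOR 11101 = 00011
  pos 8: 11000 XOR 11101 = 00101
Remainder (last 4 bits) = 1010. This is the CRC / FCS.

1010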